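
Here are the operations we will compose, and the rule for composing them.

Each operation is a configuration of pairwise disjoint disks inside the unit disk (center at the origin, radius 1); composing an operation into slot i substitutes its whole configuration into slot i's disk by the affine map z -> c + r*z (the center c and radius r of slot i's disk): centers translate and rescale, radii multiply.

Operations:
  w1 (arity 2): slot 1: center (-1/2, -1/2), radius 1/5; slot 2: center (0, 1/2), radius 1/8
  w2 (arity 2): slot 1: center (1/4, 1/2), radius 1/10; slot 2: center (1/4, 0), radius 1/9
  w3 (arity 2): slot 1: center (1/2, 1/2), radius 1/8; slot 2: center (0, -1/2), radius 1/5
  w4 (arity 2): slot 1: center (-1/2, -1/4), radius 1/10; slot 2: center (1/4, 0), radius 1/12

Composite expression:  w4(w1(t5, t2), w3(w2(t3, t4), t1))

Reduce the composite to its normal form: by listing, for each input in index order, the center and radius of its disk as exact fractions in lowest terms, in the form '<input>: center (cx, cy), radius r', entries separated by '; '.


t1: center (1/4, -1/24), radius 1/60; t2: center (-1/2, -1/5), radius 1/80; t3: center (113/384, 3/64), radius 1/960; t4: center (113/384, 1/24), radius 1/864; t5: center (-11/20, -3/10), radius 1/50

Below w4, radii multiply path by path; the t-disk centers shift.
t5 passes through 2 substitutions, ending at center (-11/20, -3/10), radius 1/50
t2 passes through 2 substitutions, ending at center (-1/2, -1/5), radius 1/80
t3 passes through 3 substitutions, ending at center (113/384, 3/64), radius 1/960
t4 passes through 3 substitutions, ending at center (113/384, 1/24), radius 1/864
t1 passes through 2 substitutions, ending at center (1/4, -1/24), radius 1/60


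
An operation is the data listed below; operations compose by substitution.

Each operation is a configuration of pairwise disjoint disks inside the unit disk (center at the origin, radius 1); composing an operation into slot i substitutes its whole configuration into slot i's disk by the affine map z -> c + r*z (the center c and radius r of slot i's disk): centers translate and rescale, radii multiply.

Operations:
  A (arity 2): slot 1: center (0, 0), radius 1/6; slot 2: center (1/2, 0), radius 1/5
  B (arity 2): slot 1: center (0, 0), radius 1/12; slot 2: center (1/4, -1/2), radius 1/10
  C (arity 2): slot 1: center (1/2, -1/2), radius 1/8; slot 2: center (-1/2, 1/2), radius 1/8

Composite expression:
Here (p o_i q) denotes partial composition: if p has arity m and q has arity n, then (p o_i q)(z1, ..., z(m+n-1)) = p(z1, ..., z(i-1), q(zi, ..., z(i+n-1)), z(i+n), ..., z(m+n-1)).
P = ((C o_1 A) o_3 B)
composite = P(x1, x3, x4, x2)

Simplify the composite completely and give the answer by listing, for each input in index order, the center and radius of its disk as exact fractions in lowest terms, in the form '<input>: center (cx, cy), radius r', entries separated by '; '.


x1: center (1/2, -1/2), radius 1/48; x2: center (-15/32, 7/16), radius 1/80; x3: center (9/16, -1/2), radius 1/40; x4: center (-1/2, 1/2), radius 1/96

Only the slot chain above each x matters under C; compose those maps.
for x1, the 2-step affine chain lands on center (1/2, -1/2), radius 1/48
for x3, the 2-step affine chain lands on center (9/16, -1/2), radius 1/40
for x4, the 2-step affine chain lands on center (-1/2, 1/2), radius 1/96
for x2, the 2-step affine chain lands on center (-15/32, 7/16), radius 1/80


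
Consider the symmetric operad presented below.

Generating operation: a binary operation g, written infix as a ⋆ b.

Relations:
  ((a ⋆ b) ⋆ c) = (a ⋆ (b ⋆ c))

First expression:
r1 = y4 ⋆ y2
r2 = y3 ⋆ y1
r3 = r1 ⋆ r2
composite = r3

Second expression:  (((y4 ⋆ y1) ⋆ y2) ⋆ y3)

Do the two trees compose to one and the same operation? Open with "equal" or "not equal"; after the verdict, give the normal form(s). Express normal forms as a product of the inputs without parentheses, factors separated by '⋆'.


not equal — first y4 ⋆ y2 ⋆ y3 ⋆ y1, second y4 ⋆ y1 ⋆ y2 ⋆ y3

The first expression, normalized: y4 ⋆ y2 ⋆ y3 ⋆ y1
The second expression, normalized: y4 ⋆ y1 ⋆ y2 ⋆ y3
They disagree, so not equal.


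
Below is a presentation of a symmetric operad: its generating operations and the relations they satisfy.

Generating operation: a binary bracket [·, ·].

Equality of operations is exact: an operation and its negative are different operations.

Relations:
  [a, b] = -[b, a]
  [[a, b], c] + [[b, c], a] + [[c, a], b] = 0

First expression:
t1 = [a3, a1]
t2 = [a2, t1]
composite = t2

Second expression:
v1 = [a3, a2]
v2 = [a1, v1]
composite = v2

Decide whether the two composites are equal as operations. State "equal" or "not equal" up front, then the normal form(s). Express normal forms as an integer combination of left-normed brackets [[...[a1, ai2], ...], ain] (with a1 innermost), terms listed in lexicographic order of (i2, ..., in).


not equal; first: [[a1, a3], a2]; second: -[[a1, a2], a3] + [[a1, a3], a2]

The first expression reduces to [[a1, a3], a2]
The second expression reduces to -[[a1, a2], a3] + [[a1, a3], a2]
They disagree, so not equal.


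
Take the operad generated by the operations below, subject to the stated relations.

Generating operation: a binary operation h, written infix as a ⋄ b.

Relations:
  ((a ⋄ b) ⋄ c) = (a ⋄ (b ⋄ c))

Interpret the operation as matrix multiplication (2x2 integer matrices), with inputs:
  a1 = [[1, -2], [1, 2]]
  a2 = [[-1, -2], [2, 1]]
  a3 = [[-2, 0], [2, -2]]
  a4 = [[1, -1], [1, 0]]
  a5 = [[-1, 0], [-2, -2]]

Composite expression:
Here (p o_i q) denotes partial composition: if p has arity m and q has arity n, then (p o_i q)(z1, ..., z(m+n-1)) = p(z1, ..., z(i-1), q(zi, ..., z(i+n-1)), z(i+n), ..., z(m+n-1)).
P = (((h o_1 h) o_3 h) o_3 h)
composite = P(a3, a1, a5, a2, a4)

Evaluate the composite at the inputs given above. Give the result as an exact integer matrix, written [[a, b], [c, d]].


[[-6, 10], [0, -16]]


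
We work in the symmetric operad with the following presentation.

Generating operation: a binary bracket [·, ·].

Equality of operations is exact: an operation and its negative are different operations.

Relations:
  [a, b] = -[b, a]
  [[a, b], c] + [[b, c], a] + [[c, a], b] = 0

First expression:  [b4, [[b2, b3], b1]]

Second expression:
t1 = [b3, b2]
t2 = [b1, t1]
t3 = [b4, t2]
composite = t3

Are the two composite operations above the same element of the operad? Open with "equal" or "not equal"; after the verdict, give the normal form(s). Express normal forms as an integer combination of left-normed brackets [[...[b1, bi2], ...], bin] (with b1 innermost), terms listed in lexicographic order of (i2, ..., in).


equal; both compose to [[[b1, b2], b3], b4] - [[[b1, b3], b2], b4]


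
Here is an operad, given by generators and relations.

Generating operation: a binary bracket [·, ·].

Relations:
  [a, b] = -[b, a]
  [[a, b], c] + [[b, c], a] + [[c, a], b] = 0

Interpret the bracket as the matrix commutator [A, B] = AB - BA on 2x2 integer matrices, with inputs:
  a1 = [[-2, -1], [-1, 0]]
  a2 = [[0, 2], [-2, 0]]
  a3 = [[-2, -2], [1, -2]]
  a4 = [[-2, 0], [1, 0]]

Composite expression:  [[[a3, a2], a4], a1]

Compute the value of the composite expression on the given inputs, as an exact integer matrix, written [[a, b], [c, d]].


[[-4, 0], [8, 4]]

[a3, a2] = [[2, 0], [0, -2]]
[[a3, a2], a4] = [[0, 0], [-4, 0]]
[[[a3, a2], a4], a1] = [[-4, 0], [8, 4]]


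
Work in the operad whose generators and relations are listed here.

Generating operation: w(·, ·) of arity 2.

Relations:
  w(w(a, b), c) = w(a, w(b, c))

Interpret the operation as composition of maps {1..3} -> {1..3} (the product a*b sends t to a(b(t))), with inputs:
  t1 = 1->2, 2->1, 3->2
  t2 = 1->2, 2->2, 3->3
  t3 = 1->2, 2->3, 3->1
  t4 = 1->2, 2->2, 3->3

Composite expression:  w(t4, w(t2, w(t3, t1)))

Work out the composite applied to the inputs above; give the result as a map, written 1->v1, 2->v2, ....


w(t3, t1) = 1->3, 2->2, 3->3
w(t2, w(t3, t1)) = 1->3, 2->2, 3->3
w(t4, w(t2, w(t3, t1))) = 1->3, 2->2, 3->3

1->3, 2->2, 3->3


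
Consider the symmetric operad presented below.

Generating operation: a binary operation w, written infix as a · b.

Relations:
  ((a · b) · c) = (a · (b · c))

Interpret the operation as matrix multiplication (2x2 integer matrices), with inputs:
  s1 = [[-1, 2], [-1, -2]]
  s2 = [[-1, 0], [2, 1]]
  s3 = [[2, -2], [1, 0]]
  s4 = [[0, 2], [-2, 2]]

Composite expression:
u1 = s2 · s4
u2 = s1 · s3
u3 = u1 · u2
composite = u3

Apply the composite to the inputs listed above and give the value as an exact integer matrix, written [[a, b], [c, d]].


(s2 · s4) = [[0, -2], [-2, 6]]
(s1 · s3) = [[0, 2], [-4, 2]]
((s2 · s4) · (s1 · s3)) = [[8, -4], [-24, 8]]

[[8, -4], [-24, 8]]


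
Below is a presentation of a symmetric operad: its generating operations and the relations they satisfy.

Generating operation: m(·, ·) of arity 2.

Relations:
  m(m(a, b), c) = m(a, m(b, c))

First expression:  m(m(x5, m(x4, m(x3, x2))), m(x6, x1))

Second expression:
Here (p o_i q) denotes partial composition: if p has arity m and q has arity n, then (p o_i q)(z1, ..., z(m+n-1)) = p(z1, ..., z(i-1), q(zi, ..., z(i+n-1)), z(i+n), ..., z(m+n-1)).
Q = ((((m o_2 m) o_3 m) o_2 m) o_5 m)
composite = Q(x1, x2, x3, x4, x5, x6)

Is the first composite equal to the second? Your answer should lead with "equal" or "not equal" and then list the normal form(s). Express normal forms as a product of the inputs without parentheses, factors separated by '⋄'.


not equal — first x5 ⋄ x4 ⋄ x3 ⋄ x2 ⋄ x6 ⋄ x1, second x1 ⋄ x2 ⋄ x3 ⋄ x4 ⋄ x5 ⋄ x6

In normal form, the first expression is x5 ⋄ x4 ⋄ x3 ⋄ x2 ⋄ x6 ⋄ x1
In normal form, the second expression is x1 ⋄ x2 ⋄ x3 ⋄ x4 ⋄ x5 ⋄ x6
Distinct normal forms: not equal.


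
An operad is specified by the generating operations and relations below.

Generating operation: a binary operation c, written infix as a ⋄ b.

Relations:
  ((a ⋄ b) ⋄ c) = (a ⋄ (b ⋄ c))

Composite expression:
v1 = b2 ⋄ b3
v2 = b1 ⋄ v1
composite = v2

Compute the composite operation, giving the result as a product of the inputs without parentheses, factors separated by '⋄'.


b1 ⋄ b2 ⋄ b3

Under associativity of c, the answer is the b's in reading order.
(b2 ⋄ b3) collapses to b2 ⋄ b3
(b1 ⋄ (b2 ⋄ b3)) collapses to b1 ⋄ b2 ⋄ b3


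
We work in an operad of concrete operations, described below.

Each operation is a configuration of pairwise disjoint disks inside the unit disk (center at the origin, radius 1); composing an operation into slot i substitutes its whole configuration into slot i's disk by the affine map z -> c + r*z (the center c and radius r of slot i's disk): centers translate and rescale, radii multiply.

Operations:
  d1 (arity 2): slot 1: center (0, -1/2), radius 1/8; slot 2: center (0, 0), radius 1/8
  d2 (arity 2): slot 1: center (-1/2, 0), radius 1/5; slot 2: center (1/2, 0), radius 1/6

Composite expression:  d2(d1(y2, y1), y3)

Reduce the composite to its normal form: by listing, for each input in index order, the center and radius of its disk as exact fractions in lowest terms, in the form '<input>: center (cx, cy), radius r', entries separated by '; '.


y1: center (-1/2, 0), radius 1/40; y2: center (-1/2, -1/10), radius 1/40; y3: center (1/2, 0), radius 1/6

Follow each y-input down from d2: c' goes to c + r*c', radius to r*r'.
tracing y2 down its 2-map path: center (-1/2, -1/10), radius 1/40
tracing y1 down its 2-map path: center (-1/2, 0), radius 1/40
tracing y3 down its 1-map path: center (1/2, 0), radius 1/6


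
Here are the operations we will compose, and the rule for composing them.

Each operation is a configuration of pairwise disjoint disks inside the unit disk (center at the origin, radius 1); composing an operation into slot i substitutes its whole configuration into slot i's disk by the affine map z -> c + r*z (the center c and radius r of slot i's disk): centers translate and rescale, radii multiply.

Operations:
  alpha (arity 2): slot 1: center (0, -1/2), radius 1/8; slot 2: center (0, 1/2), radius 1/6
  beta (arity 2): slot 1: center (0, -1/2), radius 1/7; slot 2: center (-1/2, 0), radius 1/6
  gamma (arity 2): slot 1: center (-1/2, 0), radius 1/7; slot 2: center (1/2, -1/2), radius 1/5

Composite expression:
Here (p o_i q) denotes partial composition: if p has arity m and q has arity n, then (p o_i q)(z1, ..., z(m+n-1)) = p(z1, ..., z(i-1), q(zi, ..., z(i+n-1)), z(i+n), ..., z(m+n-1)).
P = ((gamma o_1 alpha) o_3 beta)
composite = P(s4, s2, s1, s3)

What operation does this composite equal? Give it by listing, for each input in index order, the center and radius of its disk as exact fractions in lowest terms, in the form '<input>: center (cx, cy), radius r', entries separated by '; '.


s1: center (1/2, -3/5), radius 1/35; s2: center (-1/2, 1/14), radius 1/42; s3: center (2/5, -1/2), radius 1/30; s4: center (-1/2, -1/14), radius 1/56

Affine substitution under gamma: radii multiply and s-centers shift.
input s4: applying the 2 nested substitutions gives center (-1/2, -1/14), radius 1/56
input s2: applying the 2 nested substitutions gives center (-1/2, 1/14), radius 1/42
input s1: applying the 2 nested substitutions gives center (1/2, -3/5), radius 1/35
input s3: applying the 2 nested substitutions gives center (2/5, -1/2), radius 1/30


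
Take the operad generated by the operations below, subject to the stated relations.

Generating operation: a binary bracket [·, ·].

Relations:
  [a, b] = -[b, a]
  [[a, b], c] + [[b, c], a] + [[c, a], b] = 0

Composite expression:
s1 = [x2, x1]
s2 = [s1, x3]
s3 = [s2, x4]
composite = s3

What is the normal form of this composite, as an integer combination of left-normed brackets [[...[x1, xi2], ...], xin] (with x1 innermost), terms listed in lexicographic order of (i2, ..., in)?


-[[[x1, x2], x3], x4]


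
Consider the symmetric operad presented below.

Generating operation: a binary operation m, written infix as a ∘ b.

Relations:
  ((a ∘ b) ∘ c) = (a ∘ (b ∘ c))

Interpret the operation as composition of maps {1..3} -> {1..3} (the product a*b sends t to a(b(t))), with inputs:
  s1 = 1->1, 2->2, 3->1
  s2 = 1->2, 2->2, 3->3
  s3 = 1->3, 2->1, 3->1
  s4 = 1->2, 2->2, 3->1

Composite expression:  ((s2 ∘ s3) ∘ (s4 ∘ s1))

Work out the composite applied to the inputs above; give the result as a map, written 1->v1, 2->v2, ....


1->2, 2->2, 3->2

(s2 ∘ s3) = 1->3, 2->2, 3->2
(s4 ∘ s1) = 1->2, 2->2, 3->2
((s2 ∘ s3) ∘ (s4 ∘ s1)) = 1->2, 2->2, 3->2


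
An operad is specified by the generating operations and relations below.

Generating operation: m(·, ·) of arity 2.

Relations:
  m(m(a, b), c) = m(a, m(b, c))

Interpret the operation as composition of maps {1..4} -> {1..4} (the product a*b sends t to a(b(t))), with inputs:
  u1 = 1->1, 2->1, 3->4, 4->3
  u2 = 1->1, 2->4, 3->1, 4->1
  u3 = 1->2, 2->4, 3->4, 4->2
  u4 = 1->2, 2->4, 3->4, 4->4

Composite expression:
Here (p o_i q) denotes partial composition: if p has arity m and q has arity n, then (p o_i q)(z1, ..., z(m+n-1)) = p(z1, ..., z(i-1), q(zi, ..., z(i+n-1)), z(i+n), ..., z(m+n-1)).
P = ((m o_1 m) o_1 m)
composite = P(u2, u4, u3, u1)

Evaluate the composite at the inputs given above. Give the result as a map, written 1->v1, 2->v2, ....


1->1, 2->1, 3->1, 4->1

m(u2, u4) = 1->4, 2->1, 3->1, 4->1
m(m(u2, u4), u3) = 1->1, 2->1, 3->1, 4->1
m(m(m(u2, u4), u3), u1) = 1->1, 2->1, 3->1, 4->1


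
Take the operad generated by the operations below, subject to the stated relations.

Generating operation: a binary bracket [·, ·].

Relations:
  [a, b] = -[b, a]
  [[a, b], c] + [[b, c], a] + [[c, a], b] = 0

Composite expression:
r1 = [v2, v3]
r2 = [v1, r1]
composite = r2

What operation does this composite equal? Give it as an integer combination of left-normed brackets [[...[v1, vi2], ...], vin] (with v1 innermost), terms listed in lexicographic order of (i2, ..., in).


A multilinear Lie element is pinned by v1-initial words (v1 innermost).
Composite bracket: [v1, [v2, v3]]
Under [a, b] = ab - ba we get 4 signed associative words (2^2 = 4).
Collect the words opening with v1:
  word v1v2v3 has sign +1, contributing +[[v1, v2], v3]
  word v1v3v2 has sign -1, contributing -[[v1, v3], v2]

[[v1, v2], v3] - [[v1, v3], v2]


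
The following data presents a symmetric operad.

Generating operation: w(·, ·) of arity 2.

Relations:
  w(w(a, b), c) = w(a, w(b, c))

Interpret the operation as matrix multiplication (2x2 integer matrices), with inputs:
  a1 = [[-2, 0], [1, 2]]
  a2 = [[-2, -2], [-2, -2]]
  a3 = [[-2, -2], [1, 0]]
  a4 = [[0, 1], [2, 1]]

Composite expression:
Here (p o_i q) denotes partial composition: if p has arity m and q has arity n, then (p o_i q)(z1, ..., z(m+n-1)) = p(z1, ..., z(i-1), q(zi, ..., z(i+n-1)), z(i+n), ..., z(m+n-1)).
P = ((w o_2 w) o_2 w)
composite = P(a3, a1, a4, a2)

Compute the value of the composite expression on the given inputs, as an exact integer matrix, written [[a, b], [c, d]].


w(a1, a4) = [[0, -2], [4, 3]]
w(w(a1, a4), a2) = [[4, 4], [-14, -14]]
w(a3, w(w(a1, a4), a2)) = [[20, 20], [4, 4]]

[[20, 20], [4, 4]]


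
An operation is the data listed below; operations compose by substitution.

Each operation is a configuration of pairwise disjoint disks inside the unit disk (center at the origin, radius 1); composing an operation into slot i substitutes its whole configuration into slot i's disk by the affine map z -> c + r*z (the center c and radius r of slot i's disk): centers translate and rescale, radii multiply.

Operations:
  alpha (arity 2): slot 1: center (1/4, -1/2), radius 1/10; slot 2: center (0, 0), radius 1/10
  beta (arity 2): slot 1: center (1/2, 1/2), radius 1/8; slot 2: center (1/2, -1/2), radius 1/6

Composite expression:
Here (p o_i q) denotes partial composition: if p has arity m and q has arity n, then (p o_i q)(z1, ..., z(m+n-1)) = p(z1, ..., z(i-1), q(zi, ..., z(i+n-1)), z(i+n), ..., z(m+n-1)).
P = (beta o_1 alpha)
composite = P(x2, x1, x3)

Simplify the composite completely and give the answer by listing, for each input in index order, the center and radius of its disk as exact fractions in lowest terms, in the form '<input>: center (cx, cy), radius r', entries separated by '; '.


x1: center (1/2, 1/2), radius 1/80; x2: center (17/32, 7/16), radius 1/80; x3: center (1/2, -1/2), radius 1/6

Follow each x-input down from beta: c' goes to c + r*c', radius to r*r'.
tracing x2 down its 2-map path: center (17/32, 7/16), radius 1/80
tracing x1 down its 2-map path: center (1/2, 1/2), radius 1/80
tracing x3 down its 1-map path: center (1/2, -1/2), radius 1/6


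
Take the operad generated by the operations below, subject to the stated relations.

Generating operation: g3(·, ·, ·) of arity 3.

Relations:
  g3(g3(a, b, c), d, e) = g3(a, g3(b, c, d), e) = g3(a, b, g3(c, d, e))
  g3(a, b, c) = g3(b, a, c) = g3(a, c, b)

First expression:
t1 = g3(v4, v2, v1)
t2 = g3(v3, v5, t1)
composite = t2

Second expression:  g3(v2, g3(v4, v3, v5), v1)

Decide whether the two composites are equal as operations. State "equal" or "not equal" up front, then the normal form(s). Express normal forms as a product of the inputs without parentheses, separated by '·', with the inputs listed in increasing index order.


In normal form, the first expression is v1 · v2 · v3 · v4 · v5
In normal form, the second expression is v1 · v2 · v3 · v4 · v5
Identical normal forms: equal.

equal; both compose to v1 · v2 · v3 · v4 · v5


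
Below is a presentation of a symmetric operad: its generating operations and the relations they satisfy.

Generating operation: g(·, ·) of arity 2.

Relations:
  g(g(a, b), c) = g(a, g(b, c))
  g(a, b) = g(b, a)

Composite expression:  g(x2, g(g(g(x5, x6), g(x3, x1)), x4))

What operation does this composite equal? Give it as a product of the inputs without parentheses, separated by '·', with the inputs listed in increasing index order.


Any arrangement under g is one operation, so sort the x-inputs.
g(x5, x6) linearizes to x5 · x6
g(x3, x1) linearizes to x3 · x1
g(g(x5, x6), g(x3, x1)) linearizes to x5 · x6 · x3 · x1
g(g(g(x5, x6), g(x3, x1)), x4) linearizes to x5 · x6 · x3 · x1 · x4
g(x2, g(g(g(x5, x6), g(x3, x1)), x4)) linearizes to x2 · x5 · x6 · x3 · x1 · x4
reordering the factors by index: x1 · x2 · x3 · x4 · x5 · x6

x1 · x2 · x3 · x4 · x5 · x6


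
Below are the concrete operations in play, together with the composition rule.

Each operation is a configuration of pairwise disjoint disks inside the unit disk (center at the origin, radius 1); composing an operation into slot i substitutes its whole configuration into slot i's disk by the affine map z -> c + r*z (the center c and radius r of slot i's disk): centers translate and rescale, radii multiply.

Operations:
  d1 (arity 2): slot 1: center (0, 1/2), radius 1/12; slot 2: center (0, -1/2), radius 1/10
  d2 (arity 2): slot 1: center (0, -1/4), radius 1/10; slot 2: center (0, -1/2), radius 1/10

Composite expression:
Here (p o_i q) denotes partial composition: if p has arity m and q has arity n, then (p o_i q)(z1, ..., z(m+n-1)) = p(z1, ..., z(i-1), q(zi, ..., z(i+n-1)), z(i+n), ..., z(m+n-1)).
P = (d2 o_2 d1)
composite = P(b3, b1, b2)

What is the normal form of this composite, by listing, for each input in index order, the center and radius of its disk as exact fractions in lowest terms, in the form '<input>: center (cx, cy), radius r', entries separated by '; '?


Only the slot chain above each b matters under d2; compose those maps.
input b3: composing its 1 substitution step yields center (0, -1/4), radius 1/10
input b1: composing its 2 substitution steps yields center (0, -9/20), radius 1/120
input b2: composing its 2 substitution steps yields center (0, -11/20), radius 1/100

b1: center (0, -9/20), radius 1/120; b2: center (0, -11/20), radius 1/100; b3: center (0, -1/4), radius 1/10


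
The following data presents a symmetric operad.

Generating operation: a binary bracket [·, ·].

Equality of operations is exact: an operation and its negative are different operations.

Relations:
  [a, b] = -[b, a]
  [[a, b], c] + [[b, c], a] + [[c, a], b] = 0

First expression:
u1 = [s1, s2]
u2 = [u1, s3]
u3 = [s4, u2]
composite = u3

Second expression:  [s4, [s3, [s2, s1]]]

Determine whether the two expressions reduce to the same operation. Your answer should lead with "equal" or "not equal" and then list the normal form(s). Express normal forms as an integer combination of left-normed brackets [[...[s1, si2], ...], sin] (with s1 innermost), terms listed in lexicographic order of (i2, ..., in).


equal; the common form is -[[[s1, s2], s3], s4]

The first expression reduces to -[[[s1, s2], s3], s4]
The second expression reduces to -[[[s1, s2], s3], s4]
Same normal form: equal.


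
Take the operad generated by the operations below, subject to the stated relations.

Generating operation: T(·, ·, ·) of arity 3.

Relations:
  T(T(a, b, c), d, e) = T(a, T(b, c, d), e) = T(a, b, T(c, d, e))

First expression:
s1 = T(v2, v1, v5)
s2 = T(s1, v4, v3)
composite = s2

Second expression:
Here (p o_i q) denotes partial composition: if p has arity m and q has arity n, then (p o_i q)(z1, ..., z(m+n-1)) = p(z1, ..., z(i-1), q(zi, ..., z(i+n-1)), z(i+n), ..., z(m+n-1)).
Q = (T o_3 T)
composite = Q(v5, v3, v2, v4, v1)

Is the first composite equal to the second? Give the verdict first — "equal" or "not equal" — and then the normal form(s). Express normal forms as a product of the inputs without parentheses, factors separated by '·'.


not equal: they reduce to v2 · v1 · v5 · v4 · v3 and v5 · v3 · v2 · v4 · v1

Reducing the first expression gives v2 · v1 · v5 · v4 · v3
Reducing the second expression gives v5 · v3 · v2 · v4 · v1
They disagree, so not equal.


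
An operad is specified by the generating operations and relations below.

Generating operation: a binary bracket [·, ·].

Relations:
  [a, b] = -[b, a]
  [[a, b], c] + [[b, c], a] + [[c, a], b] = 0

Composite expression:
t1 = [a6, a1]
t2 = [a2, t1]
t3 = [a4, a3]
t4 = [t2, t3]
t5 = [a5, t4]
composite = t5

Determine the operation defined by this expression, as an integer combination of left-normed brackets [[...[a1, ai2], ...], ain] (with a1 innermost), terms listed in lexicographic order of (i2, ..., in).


[[[[[a1, a6], a2], a3], a4], a5] - [[[[[a1, a6], a2], a4], a3], a5]

Expand each bracket as ab - ba; the a1-initial words give the coefficients.
Composite bracket: [a5, [[a2, [a6, a1]], [a4, a3]]]
Full expansion: 32 signed words from ab - ba (2^5 = 32).
Words beginning with a1 determine it all:
  from a1a6a2a3a4a5, sign +1: term +[[[[[a1, a6], a2], a3], a4], a5]
  from a1a6a2a4a3a5, sign -1: term -[[[[[a1, a6], a2], a4], a3], a5]


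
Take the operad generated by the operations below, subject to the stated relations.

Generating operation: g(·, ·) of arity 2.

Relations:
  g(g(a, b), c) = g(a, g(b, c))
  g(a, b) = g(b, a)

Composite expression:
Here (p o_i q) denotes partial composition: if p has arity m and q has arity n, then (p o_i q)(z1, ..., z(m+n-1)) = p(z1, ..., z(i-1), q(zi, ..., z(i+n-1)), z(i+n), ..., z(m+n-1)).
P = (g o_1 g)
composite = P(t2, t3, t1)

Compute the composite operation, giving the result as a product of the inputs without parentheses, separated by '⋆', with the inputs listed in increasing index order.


t1 ⋆ t2 ⋆ t3

With g associative and commutative, the t-input set is all that matters.
g(t2, t3) flattens to t2 ⋆ t3
g(g(t2, t3), t1) flattens to t2 ⋆ t3 ⋆ t1
the factors in increasing index order: t1 ⋆ t2 ⋆ t3


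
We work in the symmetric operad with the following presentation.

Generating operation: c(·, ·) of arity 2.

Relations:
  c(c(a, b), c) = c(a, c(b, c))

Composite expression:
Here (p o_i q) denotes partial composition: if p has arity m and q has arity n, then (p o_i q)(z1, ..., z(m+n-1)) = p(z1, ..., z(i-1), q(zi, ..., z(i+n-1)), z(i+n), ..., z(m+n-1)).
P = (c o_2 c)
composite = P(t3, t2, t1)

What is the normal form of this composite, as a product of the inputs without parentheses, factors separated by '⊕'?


t3 ⊕ t2 ⊕ t1

Every regrouping of c is equal, so read the t-inputs in written order.
c(t2, t1) collapses to t2 ⊕ t1
c(t3, c(t2, t1)) collapses to t3 ⊕ t2 ⊕ t1


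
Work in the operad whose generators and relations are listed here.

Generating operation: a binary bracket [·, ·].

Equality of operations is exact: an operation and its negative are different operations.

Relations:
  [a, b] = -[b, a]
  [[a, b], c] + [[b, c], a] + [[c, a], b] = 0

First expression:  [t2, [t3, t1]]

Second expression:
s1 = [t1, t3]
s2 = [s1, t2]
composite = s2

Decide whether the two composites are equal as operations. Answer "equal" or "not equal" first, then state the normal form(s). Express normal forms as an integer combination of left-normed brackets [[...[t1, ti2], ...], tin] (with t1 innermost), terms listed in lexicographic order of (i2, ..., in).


The first expression reduces to [[t1, t3], t2]
The second expression reduces to [[t1, t3], t2]
Both agree, so they are equal.

equal; both compose to [[t1, t3], t2]


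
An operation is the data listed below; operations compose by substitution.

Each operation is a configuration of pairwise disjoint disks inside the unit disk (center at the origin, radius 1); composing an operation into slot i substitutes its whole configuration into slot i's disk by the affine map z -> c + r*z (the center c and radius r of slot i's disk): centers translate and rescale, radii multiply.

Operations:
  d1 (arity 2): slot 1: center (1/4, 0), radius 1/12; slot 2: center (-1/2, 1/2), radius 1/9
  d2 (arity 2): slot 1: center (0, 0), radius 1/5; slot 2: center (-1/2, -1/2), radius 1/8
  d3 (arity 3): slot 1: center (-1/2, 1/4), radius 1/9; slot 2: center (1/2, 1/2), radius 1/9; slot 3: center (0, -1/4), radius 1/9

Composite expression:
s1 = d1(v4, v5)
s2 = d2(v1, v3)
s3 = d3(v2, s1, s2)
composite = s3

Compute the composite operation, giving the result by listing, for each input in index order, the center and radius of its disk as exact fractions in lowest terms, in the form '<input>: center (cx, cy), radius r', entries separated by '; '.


v1: center (0, -1/4), radius 1/45; v2: center (-1/2, 1/4), radius 1/9; v3: center (-1/18, -11/36), radius 1/72; v4: center (19/36, 1/2), radius 1/108; v5: center (4/9, 5/9), radius 1/81

Each v-disk chains the slot maps above it in d3; radii multiply.
input v2: applying the 1 nested substitution gives center (-1/2, 1/4), radius 1/9
input v4: applying the 2 nested substitutions gives center (19/36, 1/2), radius 1/108
input v5: applying the 2 nested substitutions gives center (4/9, 5/9), radius 1/81
input v1: applying the 2 nested substitutions gives center (0, -1/4), radius 1/45
input v3: applying the 2 nested substitutions gives center (-1/18, -11/36), radius 1/72


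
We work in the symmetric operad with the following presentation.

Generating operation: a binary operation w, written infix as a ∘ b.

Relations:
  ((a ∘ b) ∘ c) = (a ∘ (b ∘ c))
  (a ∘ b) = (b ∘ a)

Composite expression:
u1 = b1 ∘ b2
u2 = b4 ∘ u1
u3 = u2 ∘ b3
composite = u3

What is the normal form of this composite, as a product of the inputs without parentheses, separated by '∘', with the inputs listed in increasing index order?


b1 ∘ b2 ∘ b3 ∘ b4

Any arrangement under w is one operation, so sort the b-inputs.
(b1 ∘ b2) reduces to b1 ∘ b2
(b4 ∘ (b1 ∘ b2)) reduces to b4 ∘ b1 ∘ b2
((b4 ∘ (b1 ∘ b2)) ∘ b3) reduces to b4 ∘ b1 ∘ b2 ∘ b3
rearranged into index order: b1 ∘ b2 ∘ b3 ∘ b4


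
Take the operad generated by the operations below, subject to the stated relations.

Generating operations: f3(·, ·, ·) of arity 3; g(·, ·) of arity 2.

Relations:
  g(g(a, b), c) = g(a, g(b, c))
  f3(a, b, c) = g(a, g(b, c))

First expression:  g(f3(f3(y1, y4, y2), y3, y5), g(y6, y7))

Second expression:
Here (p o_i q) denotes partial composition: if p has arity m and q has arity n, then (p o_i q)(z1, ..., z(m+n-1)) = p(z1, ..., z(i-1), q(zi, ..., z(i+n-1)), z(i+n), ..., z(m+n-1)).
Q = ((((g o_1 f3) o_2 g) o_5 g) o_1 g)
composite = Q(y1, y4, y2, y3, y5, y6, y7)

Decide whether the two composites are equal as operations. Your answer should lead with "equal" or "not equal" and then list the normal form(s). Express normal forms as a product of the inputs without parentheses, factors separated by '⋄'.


equal; the common form is y1 ⋄ y4 ⋄ y2 ⋄ y3 ⋄ y5 ⋄ y6 ⋄ y7

The first expression, normalized: y1 ⋄ y4 ⋄ y2 ⋄ y3 ⋄ y5 ⋄ y6 ⋄ y7
The second expression, normalized: y1 ⋄ y4 ⋄ y2 ⋄ y3 ⋄ y5 ⋄ y6 ⋄ y7
One common form — equal.


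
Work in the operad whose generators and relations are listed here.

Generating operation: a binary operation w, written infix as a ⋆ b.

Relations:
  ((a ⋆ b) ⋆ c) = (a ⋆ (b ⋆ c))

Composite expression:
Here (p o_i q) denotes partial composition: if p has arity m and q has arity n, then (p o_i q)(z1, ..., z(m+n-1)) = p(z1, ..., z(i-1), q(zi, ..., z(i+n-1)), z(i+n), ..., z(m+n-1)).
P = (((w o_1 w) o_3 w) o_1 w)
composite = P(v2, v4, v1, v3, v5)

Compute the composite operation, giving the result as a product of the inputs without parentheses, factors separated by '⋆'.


v2 ⋆ v4 ⋆ v1 ⋆ v3 ⋆ v5

Under associativity of w, the answer is the v's in reading order.
(v2 ⋆ v4) linearizes to v2 ⋆ v4
((v2 ⋆ v4) ⋆ v1) linearizes to v2 ⋆ v4 ⋆ v1
(v3 ⋆ v5) linearizes to v3 ⋆ v5
(((v2 ⋆ v4) ⋆ v1) ⋆ (v3 ⋆ v5)) linearizes to v2 ⋆ v4 ⋆ v1 ⋆ v3 ⋆ v5


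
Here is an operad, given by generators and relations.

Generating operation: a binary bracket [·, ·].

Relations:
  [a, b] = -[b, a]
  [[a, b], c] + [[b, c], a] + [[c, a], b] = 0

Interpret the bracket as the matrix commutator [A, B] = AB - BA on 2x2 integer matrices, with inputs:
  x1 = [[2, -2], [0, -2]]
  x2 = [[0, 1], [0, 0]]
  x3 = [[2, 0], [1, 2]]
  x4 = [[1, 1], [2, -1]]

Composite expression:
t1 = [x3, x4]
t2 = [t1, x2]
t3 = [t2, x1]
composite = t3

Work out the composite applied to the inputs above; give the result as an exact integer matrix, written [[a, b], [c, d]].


[[0, 16], [0, 0]]

[x3, x4] = [[-1, 0], [2, 1]]
[[x3, x4], x2] = [[-2, -2], [0, 2]]
[[[x3, x4], x2], x1] = [[0, 16], [0, 0]]


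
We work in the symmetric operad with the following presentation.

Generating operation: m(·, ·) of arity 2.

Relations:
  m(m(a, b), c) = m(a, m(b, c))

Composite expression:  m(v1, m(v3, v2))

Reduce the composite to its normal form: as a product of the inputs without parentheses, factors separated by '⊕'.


v1 ⊕ v3 ⊕ v2

Every regrouping of m is equal, so read the v-inputs in written order.
m(v3, v2) collapses to v3 ⊕ v2
m(v1, m(v3, v2)) collapses to v1 ⊕ v3 ⊕ v2


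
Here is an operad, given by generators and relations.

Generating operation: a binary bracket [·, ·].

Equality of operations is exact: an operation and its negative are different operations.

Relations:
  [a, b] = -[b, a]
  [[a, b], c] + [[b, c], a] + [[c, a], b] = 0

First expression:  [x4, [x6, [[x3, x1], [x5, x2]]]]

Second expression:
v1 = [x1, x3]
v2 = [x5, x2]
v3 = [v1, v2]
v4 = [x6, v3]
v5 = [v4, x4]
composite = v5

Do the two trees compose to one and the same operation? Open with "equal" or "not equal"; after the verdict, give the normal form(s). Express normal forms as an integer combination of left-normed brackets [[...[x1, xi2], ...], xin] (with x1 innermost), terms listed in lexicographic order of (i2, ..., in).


equal; the common form is [[[[[x1, x3], x2], x5], x6], x4] - [[[[[x1, x3], x5], x2], x6], x4]

Normal form of the first expression: [[[[[x1, x3], x2], x5], x6], x4] - [[[[[x1, x3], x5], x2], x6], x4]
Normal form of the second expression: [[[[[x1, x3], x2], x5], x6], x4] - [[[[[x1, x3], x5], x2], x6], x4]
The normal forms match — equal.


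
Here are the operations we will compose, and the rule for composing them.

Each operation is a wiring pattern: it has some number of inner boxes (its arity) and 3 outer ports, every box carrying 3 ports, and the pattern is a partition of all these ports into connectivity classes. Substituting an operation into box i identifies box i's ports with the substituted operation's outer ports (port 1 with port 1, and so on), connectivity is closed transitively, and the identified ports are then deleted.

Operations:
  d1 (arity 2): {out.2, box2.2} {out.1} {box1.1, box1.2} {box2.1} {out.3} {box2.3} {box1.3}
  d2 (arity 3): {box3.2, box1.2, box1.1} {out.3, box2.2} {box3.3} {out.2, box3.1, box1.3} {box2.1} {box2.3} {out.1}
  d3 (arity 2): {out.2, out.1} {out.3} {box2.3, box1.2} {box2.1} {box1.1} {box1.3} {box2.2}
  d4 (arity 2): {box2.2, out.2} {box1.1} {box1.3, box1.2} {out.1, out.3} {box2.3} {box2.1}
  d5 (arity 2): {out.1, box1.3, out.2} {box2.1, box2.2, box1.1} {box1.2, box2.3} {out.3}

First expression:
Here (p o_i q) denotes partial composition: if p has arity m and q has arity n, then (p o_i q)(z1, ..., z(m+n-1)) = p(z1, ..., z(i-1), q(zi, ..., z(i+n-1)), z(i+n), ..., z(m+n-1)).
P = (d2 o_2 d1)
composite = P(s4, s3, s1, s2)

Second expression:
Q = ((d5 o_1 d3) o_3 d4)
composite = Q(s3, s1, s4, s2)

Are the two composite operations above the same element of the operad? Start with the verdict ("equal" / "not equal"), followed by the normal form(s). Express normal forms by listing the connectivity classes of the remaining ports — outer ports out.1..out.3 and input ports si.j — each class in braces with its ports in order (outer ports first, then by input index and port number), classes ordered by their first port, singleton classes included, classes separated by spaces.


Reducing the first expression gives {out.1} {out.2, s2.1, s4.3} {out.3, s1.2} {s1.1} {s1.3} {s2.2, s4.1, s4.2} {s2.3} {s3.1, s3.2} {s3.3}
Reducing the second expression gives {out.1, out.2} {out.3} {s1.1} {s1.2} {s1.3, s3.2} {s2.1} {s2.2} {s2.3} {s3.1} {s3.3} {s4.1} {s4.2, s4.3}
Different reductions; not equal.

not equal; the first gives {out.1} {out.2, s2.1, s4.3} {out.3, s1.2} {s1.1} {s1.3} {s2.2, s4.1, s4.2} {s2.3} {s3.1, s3.2} {s3.3} and the second {out.1, out.2} {out.3} {s1.1} {s1.2} {s1.3, s3.2} {s2.1} {s2.2} {s2.3} {s3.1} {s3.3} {s4.1} {s4.2, s4.3}


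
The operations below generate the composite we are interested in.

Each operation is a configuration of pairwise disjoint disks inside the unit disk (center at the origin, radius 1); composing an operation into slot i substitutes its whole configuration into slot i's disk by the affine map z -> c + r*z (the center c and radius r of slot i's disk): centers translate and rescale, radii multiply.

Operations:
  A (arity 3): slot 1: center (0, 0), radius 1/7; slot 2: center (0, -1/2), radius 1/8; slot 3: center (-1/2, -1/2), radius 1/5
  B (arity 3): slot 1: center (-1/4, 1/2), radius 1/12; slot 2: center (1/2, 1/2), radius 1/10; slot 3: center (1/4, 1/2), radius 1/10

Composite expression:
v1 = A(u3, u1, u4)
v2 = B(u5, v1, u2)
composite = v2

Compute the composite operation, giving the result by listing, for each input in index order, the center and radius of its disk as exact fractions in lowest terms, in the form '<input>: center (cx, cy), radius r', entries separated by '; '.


u1: center (1/2, 9/20), radius 1/80; u2: center (1/4, 1/2), radius 1/10; u3: center (1/2, 1/2), radius 1/70; u4: center (9/20, 9/20), radius 1/50; u5: center (-1/4, 1/2), radius 1/12

Each u-disk chains the slot maps above it in B; radii multiply.
for u5, the 1-step affine chain lands on center (-1/4, 1/2), radius 1/12
for u3, the 2-step affine chain lands on center (1/2, 1/2), radius 1/70
for u1, the 2-step affine chain lands on center (1/2, 9/20), radius 1/80
for u4, the 2-step affine chain lands on center (9/20, 9/20), radius 1/50
for u2, the 1-step affine chain lands on center (1/4, 1/2), radius 1/10


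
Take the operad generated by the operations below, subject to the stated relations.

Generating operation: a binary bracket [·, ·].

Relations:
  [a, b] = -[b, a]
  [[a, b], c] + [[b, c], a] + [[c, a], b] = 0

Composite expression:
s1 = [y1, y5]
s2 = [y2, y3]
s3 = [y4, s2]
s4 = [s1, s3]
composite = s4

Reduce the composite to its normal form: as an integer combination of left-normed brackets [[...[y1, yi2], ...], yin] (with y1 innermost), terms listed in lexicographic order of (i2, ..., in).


-[[[[y1, y5], y2], y3], y4] + [[[[y1, y5], y3], y2], y4] + [[[[y1, y5], y4], y2], y3] - [[[[y1, y5], y4], y3], y2]

In the tensor algebra, words opening y1 carry the y1-anchored form.
Composite bracket: [[y1, y5], [y4, [y2, y3]]]
Each bracket splits as ab - ba, giving 16 signed words (2^4 = 16).
Collect the words opening with y1:
  sign of y1y5y2y3y4 is -1, so it contributes -[[[[y1, y5], y2], y3], y4]
  sign of y1y5y3y2y4 is +1, so it contributes +[[[[y1, y5], y3], y2], y4]
  sign of y1y5y4y2y3 is +1, so it contributes +[[[[y1, y5], y4], y2], y3]
  sign of y1y5y4y3y2 is -1, so it contributes -[[[[y1, y5], y4], y3], y2]


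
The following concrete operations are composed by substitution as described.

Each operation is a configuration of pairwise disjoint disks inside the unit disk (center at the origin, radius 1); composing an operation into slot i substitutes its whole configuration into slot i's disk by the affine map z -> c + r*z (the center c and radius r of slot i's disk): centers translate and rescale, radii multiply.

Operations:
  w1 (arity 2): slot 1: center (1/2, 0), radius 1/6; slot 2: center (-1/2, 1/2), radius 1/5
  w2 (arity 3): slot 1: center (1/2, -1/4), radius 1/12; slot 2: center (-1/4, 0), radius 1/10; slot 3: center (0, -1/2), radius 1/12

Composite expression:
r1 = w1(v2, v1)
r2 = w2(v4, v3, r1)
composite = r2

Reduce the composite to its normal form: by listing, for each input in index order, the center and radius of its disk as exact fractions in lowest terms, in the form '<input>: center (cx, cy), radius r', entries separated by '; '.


Below w2, radii multiply path by path; the v-disk centers shift.
tracing v4 down its 1-map path: center (1/2, -1/4), radius 1/12
tracing v3 down its 1-map path: center (-1/4, 0), radius 1/10
tracing v2 down its 2-map path: center (1/24, -1/2), radius 1/72
tracing v1 down its 2-map path: center (-1/24, -11/24), radius 1/60

v1: center (-1/24, -11/24), radius 1/60; v2: center (1/24, -1/2), radius 1/72; v3: center (-1/4, 0), radius 1/10; v4: center (1/2, -1/4), radius 1/12
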